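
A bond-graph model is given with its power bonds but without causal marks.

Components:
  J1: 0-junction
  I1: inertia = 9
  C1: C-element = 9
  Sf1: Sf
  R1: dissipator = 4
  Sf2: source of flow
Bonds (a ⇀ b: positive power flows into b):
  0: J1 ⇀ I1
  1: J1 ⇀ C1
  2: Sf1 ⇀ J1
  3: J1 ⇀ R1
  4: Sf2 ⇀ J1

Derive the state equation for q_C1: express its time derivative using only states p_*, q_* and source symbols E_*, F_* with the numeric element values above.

dq_C1/dt = F_Sf1 + F_Sf2 - p_I1/9 - q_C1/36

β2 stroke at Sf1  (Sf1 fixes flow; stroke at Sf1)
β4 stroke at Sf2  (Sf2 (Sf) sets flow on bond)
β0 stroke at I1  (I1 outputs flow p/I1)
β1 stroke at J1  (C1 integral (e out))
β3 stroke at R1  (J1: bond 1 brought effort, rest push out)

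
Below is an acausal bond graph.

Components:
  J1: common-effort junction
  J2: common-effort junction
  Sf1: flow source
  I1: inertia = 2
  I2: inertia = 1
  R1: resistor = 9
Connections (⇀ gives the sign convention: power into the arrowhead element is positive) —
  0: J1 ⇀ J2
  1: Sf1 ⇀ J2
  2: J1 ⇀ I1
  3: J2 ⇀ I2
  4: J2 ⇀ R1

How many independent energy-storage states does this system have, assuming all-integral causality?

2  (I1, I2 all integral)

b1 |Sf1  (Sf1 (Sf) sets flow on bond)
b2 |I1  (I1 integral (f out))
b0 |J1  (J1 needs exactly one e-in)
b3 |I2  (I2 integral (f out))
b4 |J2  (J2 needs exactly one e-in)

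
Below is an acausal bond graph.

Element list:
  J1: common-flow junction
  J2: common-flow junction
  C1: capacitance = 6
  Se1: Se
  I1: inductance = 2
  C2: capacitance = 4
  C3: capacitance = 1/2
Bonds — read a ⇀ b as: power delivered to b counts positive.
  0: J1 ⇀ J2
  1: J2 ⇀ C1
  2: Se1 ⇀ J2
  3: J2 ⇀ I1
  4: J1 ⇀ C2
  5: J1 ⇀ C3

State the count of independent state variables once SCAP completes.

4  (C1, C2, C3, I1 all integral)

bond 2 |J2  (Se1: effort source, stroke at far end)
bond 1 |J2  (C1 outputs effort q/C1)
bond 3 |I1  (I1 integral (f out))
bond 0 |J2  (J2 flow already set via bond 3)
bond 4 |J1  (common-f at J1 fixed by 0)
bond 5 |J1  (common-f at J1 fixed by 0)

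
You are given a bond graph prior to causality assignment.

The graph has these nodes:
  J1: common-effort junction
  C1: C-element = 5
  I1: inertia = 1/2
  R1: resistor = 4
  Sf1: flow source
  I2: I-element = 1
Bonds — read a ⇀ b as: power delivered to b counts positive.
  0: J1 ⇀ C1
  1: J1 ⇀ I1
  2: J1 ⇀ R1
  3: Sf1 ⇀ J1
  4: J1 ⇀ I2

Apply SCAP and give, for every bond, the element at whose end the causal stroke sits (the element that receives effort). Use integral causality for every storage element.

β0 →J1
β1 →I1
β2 →R1
β3 →Sf1
β4 →I2

b3 |Sf1  (Sf1 fixes flow; stroke at Sf1)
b0 |J1  (prefer integral on C1)
b1 |I1  (common-e at J1 fixed by 0)
b2 |R1  (0-jn J1 has e-setter on 0)
b4 |I2  (common-e at J1 fixed by 0)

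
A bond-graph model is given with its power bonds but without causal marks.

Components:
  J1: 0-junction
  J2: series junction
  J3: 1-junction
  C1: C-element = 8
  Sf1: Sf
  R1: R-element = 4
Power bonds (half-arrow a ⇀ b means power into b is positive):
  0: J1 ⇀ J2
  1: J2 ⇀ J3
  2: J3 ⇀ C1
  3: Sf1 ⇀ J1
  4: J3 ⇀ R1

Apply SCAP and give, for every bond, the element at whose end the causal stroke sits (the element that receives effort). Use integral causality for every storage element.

#3 stroke at Sf1  (Sf1 (Sf) sets flow on bond)
#0 stroke at J1  (only one effort-in slot at J1)
#1 stroke at J2  (J2: bond 0 brought flow, rest push out)
#2 stroke at J3  (J3: bond 1 brought flow, rest push out)
#4 stroke at J3  (1-jn J3 has f-setter on 1)

β0 stroke at J1
β1 stroke at J2
β2 stroke at J3
β3 stroke at Sf1
β4 stroke at J3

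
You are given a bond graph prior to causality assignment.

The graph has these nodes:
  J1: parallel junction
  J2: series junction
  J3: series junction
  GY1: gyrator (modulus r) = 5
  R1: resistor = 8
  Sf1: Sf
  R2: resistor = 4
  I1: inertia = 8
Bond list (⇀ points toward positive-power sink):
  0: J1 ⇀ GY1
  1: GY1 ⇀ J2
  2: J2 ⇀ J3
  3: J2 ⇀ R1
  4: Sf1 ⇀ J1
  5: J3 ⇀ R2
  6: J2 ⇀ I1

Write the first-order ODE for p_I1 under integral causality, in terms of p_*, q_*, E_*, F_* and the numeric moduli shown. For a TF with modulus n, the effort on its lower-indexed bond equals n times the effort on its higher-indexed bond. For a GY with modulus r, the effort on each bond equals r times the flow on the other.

dp_I1/dt = 5*F_Sf1 - 3*p_I1/2

b4 stroke at Sf1  (Sf1 fixes flow; stroke at Sf1)
b0 stroke at J1  (J1: last free bond brings effort in)
b1 stroke at J2  (GY1 both-in/both-out from 0)
b6 stroke at I1  (I1 integral (f out))
b2 stroke at J2  (common-f at J2 fixed by 6)
b3 stroke at J2  (J2 flow already set via bond 6)
b5 stroke at J3  (common-f at J3 fixed by 2)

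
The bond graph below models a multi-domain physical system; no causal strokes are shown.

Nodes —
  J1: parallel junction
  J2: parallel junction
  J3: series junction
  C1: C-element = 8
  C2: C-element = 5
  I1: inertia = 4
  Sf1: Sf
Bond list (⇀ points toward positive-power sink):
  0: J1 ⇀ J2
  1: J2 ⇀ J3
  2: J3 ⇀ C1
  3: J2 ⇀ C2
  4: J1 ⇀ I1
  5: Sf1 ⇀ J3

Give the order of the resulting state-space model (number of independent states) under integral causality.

bond 5 |Sf1  (source Sf1 imposes f)
bond 1 |J3  (J3 flow already set via bond 5)
bond 2 |J3  (J3: bond 5 brought flow, rest push out)
bond 3 |J2  (C2: C, integral causality)
bond 0 |J1  (J2 effort already set via bond 3)
bond 4 |I1  (0-jn J1 has e-setter on 0)

3  (C1, C2, I1 all integral)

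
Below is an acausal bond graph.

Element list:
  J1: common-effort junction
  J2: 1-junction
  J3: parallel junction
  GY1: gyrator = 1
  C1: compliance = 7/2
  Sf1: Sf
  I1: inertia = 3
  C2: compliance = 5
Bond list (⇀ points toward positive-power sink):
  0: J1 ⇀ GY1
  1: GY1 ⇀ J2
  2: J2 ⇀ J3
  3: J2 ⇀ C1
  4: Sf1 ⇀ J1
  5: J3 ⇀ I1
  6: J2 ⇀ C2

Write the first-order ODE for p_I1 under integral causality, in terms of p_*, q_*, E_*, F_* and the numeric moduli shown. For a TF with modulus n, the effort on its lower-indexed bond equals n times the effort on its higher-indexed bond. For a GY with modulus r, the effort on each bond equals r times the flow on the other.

bond 4 stroke at Sf1  (source Sf1 imposes f)
bond 0 stroke at J1  (only one effort-in slot at J1)
bond 1 stroke at J2  (through GY1, causality inverts; strokes same side of GY1)
bond 3 stroke at J2  (C1: C, integral causality)
bond 5 stroke at I1  (I1: I, integral causality)
bond 2 stroke at J3  (J3 needs exactly one e-in)
bond 6 stroke at J2  (J2 flow already set via bond 2)

dp_I1/dt = F_Sf1 - 2*q_C1/7 - q_C2/5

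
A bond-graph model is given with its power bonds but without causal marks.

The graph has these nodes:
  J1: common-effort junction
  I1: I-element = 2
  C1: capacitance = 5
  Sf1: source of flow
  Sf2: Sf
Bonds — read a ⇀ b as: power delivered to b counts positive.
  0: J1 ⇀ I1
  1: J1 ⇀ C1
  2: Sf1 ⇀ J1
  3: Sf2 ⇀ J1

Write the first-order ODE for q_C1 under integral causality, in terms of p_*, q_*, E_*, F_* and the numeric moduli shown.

dq_C1/dt = F_Sf1 + F_Sf2 - p_I1/2

bond 2 |Sf1  (Sf1 (Sf) sets flow on bond)
bond 3 |Sf2  (Sf2 fixes flow; stroke at Sf2)
bond 0 |I1  (I1 integral (f out))
bond 1 |J1  (J1: last free bond brings effort in)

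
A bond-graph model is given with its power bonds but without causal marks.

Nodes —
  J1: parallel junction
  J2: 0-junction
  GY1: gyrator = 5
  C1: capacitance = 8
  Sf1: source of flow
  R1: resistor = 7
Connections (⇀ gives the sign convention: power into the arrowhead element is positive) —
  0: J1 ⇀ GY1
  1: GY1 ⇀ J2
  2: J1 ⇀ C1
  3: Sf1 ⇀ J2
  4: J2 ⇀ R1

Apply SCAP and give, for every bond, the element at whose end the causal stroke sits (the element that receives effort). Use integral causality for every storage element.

#3 stroke at Sf1  (Sf1 (Sf) sets flow on bond)
#2 stroke at J1  (C1 integral (e out))
#0 stroke at GY1  (common-e at J1 fixed by 2)
#1 stroke at GY1  (through GY1, causality inverts; strokes same side of GY1)
#4 stroke at J2  (J2 needs exactly one e-in)

#0 →GY1
#1 →GY1
#2 →J1
#3 →Sf1
#4 →J2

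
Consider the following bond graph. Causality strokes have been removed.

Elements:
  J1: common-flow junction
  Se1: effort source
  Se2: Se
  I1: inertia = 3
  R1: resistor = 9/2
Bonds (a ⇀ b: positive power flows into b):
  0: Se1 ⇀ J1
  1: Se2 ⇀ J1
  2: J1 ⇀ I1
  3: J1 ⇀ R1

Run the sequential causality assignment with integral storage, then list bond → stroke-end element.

#0 stroke→J1  (Se1: effort source, stroke at far end)
#1 stroke→J1  (Se2: effort source, stroke at far end)
#2 stroke→I1  (prefer integral on I1)
#3 stroke→J1  (1-jn J1 has f-setter on 2)

β0 |J1
β1 |J1
β2 |I1
β3 |J1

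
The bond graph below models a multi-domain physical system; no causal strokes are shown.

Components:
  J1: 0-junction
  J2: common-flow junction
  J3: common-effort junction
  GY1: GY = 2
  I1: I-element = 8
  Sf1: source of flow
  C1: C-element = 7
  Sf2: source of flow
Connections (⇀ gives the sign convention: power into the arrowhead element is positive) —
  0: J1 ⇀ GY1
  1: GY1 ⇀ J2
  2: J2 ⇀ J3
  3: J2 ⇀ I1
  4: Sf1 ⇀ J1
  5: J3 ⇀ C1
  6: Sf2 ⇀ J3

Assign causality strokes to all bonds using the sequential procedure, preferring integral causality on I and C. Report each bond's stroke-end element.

β0 stroke at J1
β1 stroke at J2
β2 stroke at J2
β3 stroke at I1
β4 stroke at Sf1
β5 stroke at J3
β6 stroke at Sf2

β4 →Sf1  (Sf1 fixes flow; stroke at Sf1)
β6 →Sf2  (Sf2 (Sf) sets flow on bond)
β0 →J1  (J1 needs exactly one e-in)
β1 →J2  (GY GY1: same side as bond 0)
β3 →I1  (I1: I, integral causality)
β2 →J2  (J2: bond 3 brought flow, rest push out)
β5 →J3  (only one effort-in slot at J3)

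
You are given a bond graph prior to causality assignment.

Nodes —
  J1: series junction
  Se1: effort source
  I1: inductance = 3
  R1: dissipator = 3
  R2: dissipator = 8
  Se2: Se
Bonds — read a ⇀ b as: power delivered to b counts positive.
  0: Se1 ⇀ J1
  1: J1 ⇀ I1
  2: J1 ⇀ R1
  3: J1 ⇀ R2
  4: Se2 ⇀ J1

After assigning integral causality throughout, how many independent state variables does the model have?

1  (I1 all integral)

#0 |J1  (Se1: effort source, stroke at far end)
#4 |J1  (Se2 (Se) sets effort on bond)
#1 |I1  (I1: I, integral causality)
#2 |J1  (1-jn J1 has f-setter on 1)
#3 |J1  (1-jn J1 has f-setter on 1)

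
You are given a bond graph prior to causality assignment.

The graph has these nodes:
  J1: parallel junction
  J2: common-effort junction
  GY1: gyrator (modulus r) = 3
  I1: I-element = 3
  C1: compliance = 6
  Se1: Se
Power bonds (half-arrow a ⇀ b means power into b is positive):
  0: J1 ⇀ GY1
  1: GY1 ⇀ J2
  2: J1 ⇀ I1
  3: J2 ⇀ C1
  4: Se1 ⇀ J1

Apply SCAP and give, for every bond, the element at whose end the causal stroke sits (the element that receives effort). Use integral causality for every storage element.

#4 →J1  (source Se1 imposes e)
#0 →GY1  (J1 effort already set via bond 4)
#2 →I1  (J1: bond 4 brought effort, rest push out)
#1 →GY1  (through GY1, causality inverts; strokes same side of GY1)
#3 →J2  (J2: last free bond brings effort in)

b0 |GY1
b1 |GY1
b2 |I1
b3 |J2
b4 |J1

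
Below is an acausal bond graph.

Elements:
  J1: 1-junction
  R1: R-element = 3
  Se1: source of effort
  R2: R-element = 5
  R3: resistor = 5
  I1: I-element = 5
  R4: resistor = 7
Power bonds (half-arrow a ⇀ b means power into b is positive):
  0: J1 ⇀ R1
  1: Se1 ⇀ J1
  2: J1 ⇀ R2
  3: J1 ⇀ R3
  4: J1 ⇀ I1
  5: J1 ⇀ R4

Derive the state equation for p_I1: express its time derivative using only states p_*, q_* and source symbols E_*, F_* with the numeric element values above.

dp_I1/dt = E_Se1 - 4*p_I1

β1 |J1  (Se1 (Se) sets effort on bond)
β4 |I1  (prefer integral on I1)
β0 |J1  (J1: bond 4 brought flow, rest push out)
β2 |J1  (1-jn J1 has f-setter on 4)
β3 |J1  (J1 flow already set via bond 4)
β5 |J1  (J1 flow already set via bond 4)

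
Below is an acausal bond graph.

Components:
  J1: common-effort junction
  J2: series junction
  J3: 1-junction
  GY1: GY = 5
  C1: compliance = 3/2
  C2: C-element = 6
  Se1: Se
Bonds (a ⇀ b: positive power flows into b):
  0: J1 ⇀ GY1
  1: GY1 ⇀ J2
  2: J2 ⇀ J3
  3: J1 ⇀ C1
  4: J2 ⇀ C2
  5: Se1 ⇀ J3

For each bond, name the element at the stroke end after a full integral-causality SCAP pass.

bond 0 stroke at GY1
bond 1 stroke at GY1
bond 2 stroke at J2
bond 3 stroke at J1
bond 4 stroke at J2
bond 5 stroke at J3

#5 |J3  (Se1 fixes effort; stroke away)
#2 |J2  (J3: last free bond brings flow in)
#3 |J1  (C1: C, integral causality)
#0 |GY1  (J1 effort already set via bond 3)
#1 |GY1  (through GY1, causality inverts; strokes same side of GY1)
#4 |J2  (1-jn J2 has f-setter on 1)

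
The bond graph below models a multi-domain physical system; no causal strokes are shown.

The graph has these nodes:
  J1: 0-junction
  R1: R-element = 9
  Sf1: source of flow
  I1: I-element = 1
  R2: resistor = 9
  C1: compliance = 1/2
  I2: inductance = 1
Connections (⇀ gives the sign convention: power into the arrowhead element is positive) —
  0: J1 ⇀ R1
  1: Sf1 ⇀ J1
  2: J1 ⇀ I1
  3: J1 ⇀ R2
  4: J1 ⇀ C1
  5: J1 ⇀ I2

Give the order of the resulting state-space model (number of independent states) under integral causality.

3  (C1, I1, I2 all integral)

bond 1 →Sf1  (Sf1 (Sf) sets flow on bond)
bond 2 →I1  (I1: I, integral causality)
bond 4 →J1  (prefer integral on C1)
bond 0 →R1  (common-e at J1 fixed by 4)
bond 3 →R2  (0-jn J1 has e-setter on 4)
bond 5 →I2  (J1 effort already set via bond 4)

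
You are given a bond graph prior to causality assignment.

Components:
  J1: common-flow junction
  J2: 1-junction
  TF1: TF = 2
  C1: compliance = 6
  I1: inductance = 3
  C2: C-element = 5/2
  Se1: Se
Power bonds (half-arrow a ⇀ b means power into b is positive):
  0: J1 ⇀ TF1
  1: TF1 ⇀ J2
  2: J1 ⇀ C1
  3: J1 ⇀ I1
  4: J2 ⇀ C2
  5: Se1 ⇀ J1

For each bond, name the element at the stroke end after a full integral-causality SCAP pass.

β0 |J1
β1 |TF1
β2 |J1
β3 |I1
β4 |J2
β5 |J1

b5 |J1  (Se1 (Se) sets effort on bond)
b2 |J1  (prefer integral on C1)
b3 |I1  (I1: I, integral causality)
b0 |J1  (common-f at J1 fixed by 3)
b1 |TF1  (TF TF1: opposite of bond 0)
b4 |J2  (J2: bond 1 brought flow, rest push out)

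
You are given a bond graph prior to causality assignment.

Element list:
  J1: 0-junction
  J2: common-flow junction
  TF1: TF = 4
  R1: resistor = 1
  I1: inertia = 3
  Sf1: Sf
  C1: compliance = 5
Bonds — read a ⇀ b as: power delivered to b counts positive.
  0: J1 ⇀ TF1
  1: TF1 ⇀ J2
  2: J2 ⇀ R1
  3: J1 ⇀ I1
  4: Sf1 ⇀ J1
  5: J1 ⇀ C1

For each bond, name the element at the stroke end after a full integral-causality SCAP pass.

bond 0 stroke at TF1
bond 1 stroke at J2
bond 2 stroke at R1
bond 3 stroke at I1
bond 4 stroke at Sf1
bond 5 stroke at J1

bond 4 |Sf1  (Sf1 fixes flow; stroke at Sf1)
bond 3 |I1  (prefer integral on I1)
bond 5 |J1  (prefer integral on C1)
bond 0 |TF1  (J1 effort already set via bond 5)
bond 1 |J2  (TF TF1: opposite of bond 0)
bond 2 |R1  (only one flow-in slot at J2)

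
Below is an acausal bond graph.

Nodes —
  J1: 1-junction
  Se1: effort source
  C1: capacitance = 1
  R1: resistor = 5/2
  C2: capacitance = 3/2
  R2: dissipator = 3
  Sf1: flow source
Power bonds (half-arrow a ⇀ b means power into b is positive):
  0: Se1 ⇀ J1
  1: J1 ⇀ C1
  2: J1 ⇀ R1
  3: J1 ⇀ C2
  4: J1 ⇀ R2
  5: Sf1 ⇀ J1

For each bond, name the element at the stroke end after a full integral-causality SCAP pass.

#0 |J1
#1 |J1
#2 |J1
#3 |J1
#4 |J1
#5 |Sf1

bond 0 stroke→J1  (Se1 fixes effort; stroke away)
bond 5 stroke→Sf1  (source Sf1 imposes f)
bond 1 stroke→J1  (1-jn J1 has f-setter on 5)
bond 2 stroke→J1  (J1: bond 5 brought flow, rest push out)
bond 3 stroke→J1  (J1: bond 5 brought flow, rest push out)
bond 4 stroke→J1  (J1: bond 5 brought flow, rest push out)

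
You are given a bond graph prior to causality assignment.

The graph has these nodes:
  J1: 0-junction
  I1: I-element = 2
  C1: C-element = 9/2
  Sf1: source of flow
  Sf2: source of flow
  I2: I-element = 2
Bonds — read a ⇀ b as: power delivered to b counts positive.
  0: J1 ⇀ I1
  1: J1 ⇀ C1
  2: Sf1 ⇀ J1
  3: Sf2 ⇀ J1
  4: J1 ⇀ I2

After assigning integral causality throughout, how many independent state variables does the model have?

3  (C1, I1, I2 all integral)

bond 2 stroke at Sf1  (Sf1 fixes flow; stroke at Sf1)
bond 3 stroke at Sf2  (Sf2 fixes flow; stroke at Sf2)
bond 0 stroke at I1  (I1 integral (f out))
bond 1 stroke at J1  (prefer integral on C1)
bond 4 stroke at I2  (J1 effort already set via bond 1)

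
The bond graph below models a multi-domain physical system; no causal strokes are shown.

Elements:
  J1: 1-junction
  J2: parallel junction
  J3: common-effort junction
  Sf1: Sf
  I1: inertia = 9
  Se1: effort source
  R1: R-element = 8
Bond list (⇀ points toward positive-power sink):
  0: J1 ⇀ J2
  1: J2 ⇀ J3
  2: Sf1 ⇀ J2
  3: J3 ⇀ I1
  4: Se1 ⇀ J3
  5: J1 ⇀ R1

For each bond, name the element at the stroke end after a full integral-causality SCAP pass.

b0 →J1
b1 →J2
b2 →Sf1
b3 →I1
b4 →J3
b5 →R1

bond 2 →Sf1  (Sf1: flow source, stroke at near end)
bond 4 →J3  (source Se1 imposes e)
bond 1 →J2  (J3: bond 4 brought effort, rest push out)
bond 3 →I1  (0-jn J3 has e-setter on 4)
bond 0 →J1  (J2: bond 1 brought effort, rest push out)
bond 5 →R1  (only one flow-in slot at J1)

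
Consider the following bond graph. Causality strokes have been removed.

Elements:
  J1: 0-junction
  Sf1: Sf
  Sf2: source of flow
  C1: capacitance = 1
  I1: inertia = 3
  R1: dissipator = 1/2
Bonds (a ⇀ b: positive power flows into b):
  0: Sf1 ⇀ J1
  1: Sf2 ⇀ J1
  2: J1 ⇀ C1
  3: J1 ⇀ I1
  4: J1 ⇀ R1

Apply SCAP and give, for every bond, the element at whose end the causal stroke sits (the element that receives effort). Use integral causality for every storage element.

b0 stroke→Sf1
b1 stroke→Sf2
b2 stroke→J1
b3 stroke→I1
b4 stroke→R1

bond 0 stroke→Sf1  (Sf1 (Sf) sets flow on bond)
bond 1 stroke→Sf2  (Sf2 fixes flow; stroke at Sf2)
bond 2 stroke→J1  (C1 integral (e out))
bond 3 stroke→I1  (J1: bond 2 brought effort, rest push out)
bond 4 stroke→R1  (J1 effort already set via bond 2)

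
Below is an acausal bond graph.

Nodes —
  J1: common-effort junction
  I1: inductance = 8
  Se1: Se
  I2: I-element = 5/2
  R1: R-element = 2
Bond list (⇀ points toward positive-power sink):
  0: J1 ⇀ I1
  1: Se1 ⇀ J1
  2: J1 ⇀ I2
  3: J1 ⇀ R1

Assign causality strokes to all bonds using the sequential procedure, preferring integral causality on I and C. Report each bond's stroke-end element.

bond 1 →J1  (Se1 (Se) sets effort on bond)
bond 0 →I1  (common-e at J1 fixed by 1)
bond 2 →I2  (common-e at J1 fixed by 1)
bond 3 →R1  (common-e at J1 fixed by 1)

#0 |I1
#1 |J1
#2 |I2
#3 |R1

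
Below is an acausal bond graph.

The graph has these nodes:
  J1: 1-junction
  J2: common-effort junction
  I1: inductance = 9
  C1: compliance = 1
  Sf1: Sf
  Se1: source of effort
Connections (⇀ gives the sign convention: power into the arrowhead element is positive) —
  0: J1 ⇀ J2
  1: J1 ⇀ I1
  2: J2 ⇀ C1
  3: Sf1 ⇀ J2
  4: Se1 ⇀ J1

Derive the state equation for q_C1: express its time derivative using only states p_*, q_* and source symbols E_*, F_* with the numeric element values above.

#3 |Sf1  (Sf1 fixes flow; stroke at Sf1)
#4 |J1  (Se1 (Se) sets effort on bond)
#1 |I1  (I1 outputs flow p/I1)
#0 |J1  (1-jn J1 has f-setter on 1)
#2 |J2  (only one effort-in slot at J2)

dq_C1/dt = F_Sf1 + p_I1/9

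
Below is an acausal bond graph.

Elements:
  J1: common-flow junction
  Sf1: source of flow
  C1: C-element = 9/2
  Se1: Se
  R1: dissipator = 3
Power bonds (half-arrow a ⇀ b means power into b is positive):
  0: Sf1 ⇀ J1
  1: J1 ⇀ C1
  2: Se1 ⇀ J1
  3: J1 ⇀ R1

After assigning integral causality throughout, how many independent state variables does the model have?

1  (C1 all integral)

bond 0 stroke→Sf1  (Sf1: flow source, stroke at near end)
bond 2 stroke→J1  (Se1 fixes effort; stroke away)
bond 1 stroke→J1  (common-f at J1 fixed by 0)
bond 3 stroke→J1  (J1: bond 0 brought flow, rest push out)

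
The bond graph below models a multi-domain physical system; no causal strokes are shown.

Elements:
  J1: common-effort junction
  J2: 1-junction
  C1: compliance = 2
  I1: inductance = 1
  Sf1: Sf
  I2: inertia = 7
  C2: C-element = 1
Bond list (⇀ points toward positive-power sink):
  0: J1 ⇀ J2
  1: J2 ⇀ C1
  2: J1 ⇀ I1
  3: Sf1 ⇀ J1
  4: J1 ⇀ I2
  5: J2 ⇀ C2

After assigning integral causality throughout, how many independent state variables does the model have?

4  (C1, C2, I1, I2 all integral)

bond 3 →Sf1  (Sf1 (Sf) sets flow on bond)
bond 1 →J2  (prefer integral on C1)
bond 2 →I1  (I1 integral (f out))
bond 4 →I2  (prefer integral on I2)
bond 0 →J1  (J1 needs exactly one e-in)
bond 5 →J2  (1-jn J2 has f-setter on 0)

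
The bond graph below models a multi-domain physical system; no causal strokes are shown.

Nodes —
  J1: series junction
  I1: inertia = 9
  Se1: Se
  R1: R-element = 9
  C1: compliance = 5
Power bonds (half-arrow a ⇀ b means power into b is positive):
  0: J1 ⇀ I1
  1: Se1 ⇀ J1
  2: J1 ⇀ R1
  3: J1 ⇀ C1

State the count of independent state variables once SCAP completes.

2  (C1, I1 all integral)

β1 stroke→J1  (source Se1 imposes e)
β0 stroke→I1  (I1: I, integral causality)
β2 stroke→J1  (J1: bond 0 brought flow, rest push out)
β3 stroke→J1  (common-f at J1 fixed by 0)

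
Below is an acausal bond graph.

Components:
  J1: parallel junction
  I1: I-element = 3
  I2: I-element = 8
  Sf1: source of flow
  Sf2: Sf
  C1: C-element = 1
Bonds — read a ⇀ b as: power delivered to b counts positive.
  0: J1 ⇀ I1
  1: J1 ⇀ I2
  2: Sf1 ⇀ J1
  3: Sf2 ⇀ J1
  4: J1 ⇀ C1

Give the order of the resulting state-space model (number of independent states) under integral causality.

β2 stroke at Sf1  (Sf1: flow source, stroke at near end)
β3 stroke at Sf2  (Sf2: flow source, stroke at near end)
β0 stroke at I1  (I1 integral (f out))
β1 stroke at I2  (prefer integral on I2)
β4 stroke at J1  (only one effort-in slot at J1)

3  (C1, I1, I2 all integral)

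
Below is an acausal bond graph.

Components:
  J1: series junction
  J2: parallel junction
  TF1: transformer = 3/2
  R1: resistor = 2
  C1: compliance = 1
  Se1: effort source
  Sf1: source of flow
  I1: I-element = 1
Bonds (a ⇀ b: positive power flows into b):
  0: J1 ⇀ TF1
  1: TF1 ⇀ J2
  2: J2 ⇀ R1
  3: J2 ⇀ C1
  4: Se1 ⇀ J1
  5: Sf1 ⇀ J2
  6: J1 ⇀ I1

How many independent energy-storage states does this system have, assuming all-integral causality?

2  (C1, I1 all integral)

bond 4 stroke at J1  (source Se1 imposes e)
bond 5 stroke at Sf1  (Sf1 fixes flow; stroke at Sf1)
bond 3 stroke at J2  (C1 integral (e out))
bond 1 stroke at TF1  (J2: bond 3 brought effort, rest push out)
bond 2 stroke at R1  (0-jn J2 has e-setter on 3)
bond 0 stroke at J1  (TF TF1: opposite of bond 1)
bond 6 stroke at I1  (J1: last free bond brings flow in)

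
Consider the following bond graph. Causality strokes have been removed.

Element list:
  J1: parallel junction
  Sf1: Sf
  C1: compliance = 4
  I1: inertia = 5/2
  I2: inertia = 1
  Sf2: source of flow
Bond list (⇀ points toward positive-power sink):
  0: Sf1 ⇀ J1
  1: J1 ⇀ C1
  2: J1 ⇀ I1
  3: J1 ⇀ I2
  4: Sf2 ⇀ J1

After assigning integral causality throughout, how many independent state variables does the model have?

3  (C1, I1, I2 all integral)

#0 stroke→Sf1  (Sf1 (Sf) sets flow on bond)
#4 stroke→Sf2  (Sf2 (Sf) sets flow on bond)
#1 stroke→J1  (C1 integral (e out))
#2 stroke→I1  (0-jn J1 has e-setter on 1)
#3 stroke→I2  (common-e at J1 fixed by 1)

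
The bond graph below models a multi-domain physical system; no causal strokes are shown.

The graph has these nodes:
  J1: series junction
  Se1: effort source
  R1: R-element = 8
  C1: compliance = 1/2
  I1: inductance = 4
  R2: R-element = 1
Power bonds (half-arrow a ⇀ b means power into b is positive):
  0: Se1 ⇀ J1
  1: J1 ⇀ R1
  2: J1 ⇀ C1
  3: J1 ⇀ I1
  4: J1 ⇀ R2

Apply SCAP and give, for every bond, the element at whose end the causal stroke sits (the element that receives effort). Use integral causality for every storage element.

b0 →J1
b1 →J1
b2 →J1
b3 →I1
b4 →J1

bond 0 stroke at J1  (source Se1 imposes e)
bond 2 stroke at J1  (C1 outputs effort q/C1)
bond 3 stroke at I1  (prefer integral on I1)
bond 1 stroke at J1  (J1 flow already set via bond 3)
bond 4 stroke at J1  (J1: bond 3 brought flow, rest push out)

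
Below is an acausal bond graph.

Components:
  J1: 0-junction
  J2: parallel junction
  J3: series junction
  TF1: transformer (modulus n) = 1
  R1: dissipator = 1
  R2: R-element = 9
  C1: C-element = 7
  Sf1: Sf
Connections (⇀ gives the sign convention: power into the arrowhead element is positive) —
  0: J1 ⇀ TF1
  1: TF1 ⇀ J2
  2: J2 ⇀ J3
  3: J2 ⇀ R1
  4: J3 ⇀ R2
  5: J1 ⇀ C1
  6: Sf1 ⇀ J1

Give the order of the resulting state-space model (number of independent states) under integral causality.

#6 |Sf1  (Sf1 (Sf) sets flow on bond)
#5 |J1  (prefer integral on C1)
#0 |TF1  (common-e at J1 fixed by 5)
#1 |J2  (TF1: transformer flips bond 0)
#2 |J3  (common-e at J2 fixed by 1)
#3 |R1  (J2: bond 1 brought effort, rest push out)
#4 |R2  (J3 needs exactly one f-in)

1  (C1 all integral)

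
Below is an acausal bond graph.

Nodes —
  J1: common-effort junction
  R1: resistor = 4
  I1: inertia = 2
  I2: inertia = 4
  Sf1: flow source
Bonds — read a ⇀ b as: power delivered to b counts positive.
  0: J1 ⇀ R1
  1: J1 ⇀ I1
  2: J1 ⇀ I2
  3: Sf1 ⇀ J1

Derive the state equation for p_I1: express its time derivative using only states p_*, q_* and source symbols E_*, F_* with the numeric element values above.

β3 →Sf1  (Sf1 (Sf) sets flow on bond)
β1 →I1  (I1 outputs flow p/I1)
β2 →I2  (prefer integral on I2)
β0 →J1  (J1: last free bond brings effort in)

dp_I1/dt = 4*F_Sf1 - 2*p_I1 - p_I2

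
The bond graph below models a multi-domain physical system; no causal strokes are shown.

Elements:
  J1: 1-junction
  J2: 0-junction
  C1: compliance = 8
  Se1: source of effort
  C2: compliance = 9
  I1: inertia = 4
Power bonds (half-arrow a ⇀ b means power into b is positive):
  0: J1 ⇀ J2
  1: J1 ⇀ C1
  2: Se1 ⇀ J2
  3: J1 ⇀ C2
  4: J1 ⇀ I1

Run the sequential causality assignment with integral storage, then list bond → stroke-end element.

bond 0 →J1
bond 1 →J1
bond 2 →J2
bond 3 →J1
bond 4 →I1

β2 |J2  (source Se1 imposes e)
β0 |J1  (J2: bond 2 brought effort, rest push out)
β1 |J1  (C1 integral (e out))
β3 |J1  (C2 outputs effort q/C2)
β4 |I1  (closing 1-jn rule on J1)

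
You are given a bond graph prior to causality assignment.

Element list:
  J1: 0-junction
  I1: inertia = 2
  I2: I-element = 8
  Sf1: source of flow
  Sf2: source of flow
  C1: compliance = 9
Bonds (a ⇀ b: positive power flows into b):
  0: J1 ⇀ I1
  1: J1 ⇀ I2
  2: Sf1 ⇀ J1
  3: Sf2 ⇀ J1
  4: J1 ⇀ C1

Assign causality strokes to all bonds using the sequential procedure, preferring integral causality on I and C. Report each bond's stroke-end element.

β2 stroke at Sf1  (Sf1 (Sf) sets flow on bond)
β3 stroke at Sf2  (Sf2 (Sf) sets flow on bond)
β0 stroke at I1  (I1: I, integral causality)
β1 stroke at I2  (prefer integral on I2)
β4 stroke at J1  (only one effort-in slot at J1)

#0 |I1
#1 |I2
#2 |Sf1
#3 |Sf2
#4 |J1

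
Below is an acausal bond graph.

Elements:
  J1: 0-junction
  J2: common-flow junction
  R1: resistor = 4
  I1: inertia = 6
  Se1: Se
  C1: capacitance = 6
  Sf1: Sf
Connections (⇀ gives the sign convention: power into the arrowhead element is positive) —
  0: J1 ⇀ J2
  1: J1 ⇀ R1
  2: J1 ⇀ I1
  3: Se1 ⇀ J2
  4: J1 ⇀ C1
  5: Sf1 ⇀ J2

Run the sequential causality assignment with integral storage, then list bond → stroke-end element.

b3 stroke→J2  (source Se1 imposes e)
b5 stroke→Sf1  (Sf1 fixes flow; stroke at Sf1)
b0 stroke→J2  (common-f at J2 fixed by 5)
b2 stroke→I1  (I1: I, integral causality)
b4 stroke→J1  (prefer integral on C1)
b1 stroke→R1  (J1: bond 4 brought effort, rest push out)

#0 stroke at J2
#1 stroke at R1
#2 stroke at I1
#3 stroke at J2
#4 stroke at J1
#5 stroke at Sf1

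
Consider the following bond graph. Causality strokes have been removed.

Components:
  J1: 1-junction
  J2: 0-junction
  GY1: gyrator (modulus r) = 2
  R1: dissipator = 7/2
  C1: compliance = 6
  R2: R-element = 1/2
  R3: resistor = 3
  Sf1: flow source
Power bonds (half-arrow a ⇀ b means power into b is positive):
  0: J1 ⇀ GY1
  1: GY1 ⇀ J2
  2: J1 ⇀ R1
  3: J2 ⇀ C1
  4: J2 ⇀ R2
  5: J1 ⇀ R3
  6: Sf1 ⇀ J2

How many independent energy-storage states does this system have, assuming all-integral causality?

1  (C1 all integral)

bond 6 →Sf1  (Sf1 (Sf) sets flow on bond)
bond 3 →J2  (prefer integral on C1)
bond 1 →GY1  (J2 effort already set via bond 3)
bond 4 →R2  (common-e at J2 fixed by 3)
bond 0 →GY1  (through GY1, causality inverts; strokes same side of GY1)
bond 2 →J1  (common-f at J1 fixed by 0)
bond 5 →J1  (1-jn J1 has f-setter on 0)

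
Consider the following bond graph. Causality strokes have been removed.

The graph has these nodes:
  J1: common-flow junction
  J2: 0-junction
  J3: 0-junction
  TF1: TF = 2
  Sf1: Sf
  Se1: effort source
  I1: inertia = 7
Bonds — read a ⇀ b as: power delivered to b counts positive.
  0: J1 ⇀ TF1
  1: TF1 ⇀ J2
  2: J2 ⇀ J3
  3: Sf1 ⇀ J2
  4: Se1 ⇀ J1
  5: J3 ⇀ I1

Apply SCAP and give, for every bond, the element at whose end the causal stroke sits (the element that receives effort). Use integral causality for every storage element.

bond 3 →Sf1  (Sf1 fixes flow; stroke at Sf1)
bond 4 →J1  (Se1: effort source, stroke at far end)
bond 0 →TF1  (J1: last free bond brings flow in)
bond 1 →J2  (through TF1, causality passes straight; one stroke at TF1)
bond 2 →J3  (J2: bond 1 brought effort, rest push out)
bond 5 →I1  (J3: bond 2 brought effort, rest push out)

β0 stroke→TF1
β1 stroke→J2
β2 stroke→J3
β3 stroke→Sf1
β4 stroke→J1
β5 stroke→I1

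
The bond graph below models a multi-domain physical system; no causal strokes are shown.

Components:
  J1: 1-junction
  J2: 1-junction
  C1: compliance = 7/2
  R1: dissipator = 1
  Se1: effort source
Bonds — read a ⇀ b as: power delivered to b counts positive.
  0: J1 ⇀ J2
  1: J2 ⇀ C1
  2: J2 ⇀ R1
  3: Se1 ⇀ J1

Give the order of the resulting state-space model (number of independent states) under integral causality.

β3 stroke→J1  (source Se1 imposes e)
β0 stroke→J2  (J1 needs exactly one f-in)
β1 stroke→J2  (C1 integral (e out))
β2 stroke→R1  (only one flow-in slot at J2)

1  (C1 all integral)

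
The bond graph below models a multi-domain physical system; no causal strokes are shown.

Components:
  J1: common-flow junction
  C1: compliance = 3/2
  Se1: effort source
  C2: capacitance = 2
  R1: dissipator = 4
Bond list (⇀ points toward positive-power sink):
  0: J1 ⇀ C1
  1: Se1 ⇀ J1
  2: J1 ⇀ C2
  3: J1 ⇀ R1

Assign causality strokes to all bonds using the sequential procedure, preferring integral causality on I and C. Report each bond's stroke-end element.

b1 stroke→J1  (Se1: effort source, stroke at far end)
b0 stroke→J1  (C1 integral (e out))
b2 stroke→J1  (C2 integral (e out))
b3 stroke→R1  (J1: last free bond brings flow in)

b0 |J1
b1 |J1
b2 |J1
b3 |R1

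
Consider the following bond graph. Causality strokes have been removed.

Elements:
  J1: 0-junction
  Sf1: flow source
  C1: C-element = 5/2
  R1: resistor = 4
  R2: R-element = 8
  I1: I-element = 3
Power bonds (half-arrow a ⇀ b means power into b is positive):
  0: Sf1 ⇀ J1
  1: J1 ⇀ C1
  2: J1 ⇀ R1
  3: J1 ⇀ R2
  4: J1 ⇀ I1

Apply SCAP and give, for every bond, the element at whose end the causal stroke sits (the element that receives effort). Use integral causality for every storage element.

#0 stroke→Sf1
#1 stroke→J1
#2 stroke→R1
#3 stroke→R2
#4 stroke→I1

#0 →Sf1  (source Sf1 imposes f)
#1 →J1  (prefer integral on C1)
#2 →R1  (J1 effort already set via bond 1)
#3 →R2  (J1 effort already set via bond 1)
#4 →I1  (common-e at J1 fixed by 1)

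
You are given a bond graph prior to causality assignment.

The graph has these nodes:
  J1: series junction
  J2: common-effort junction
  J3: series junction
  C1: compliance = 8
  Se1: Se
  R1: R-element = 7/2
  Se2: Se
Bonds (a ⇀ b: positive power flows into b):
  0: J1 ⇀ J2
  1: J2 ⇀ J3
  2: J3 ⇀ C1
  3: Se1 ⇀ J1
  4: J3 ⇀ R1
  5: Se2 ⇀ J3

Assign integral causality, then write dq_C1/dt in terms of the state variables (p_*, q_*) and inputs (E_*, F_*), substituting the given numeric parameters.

dq_C1/dt = 2*E_Se1/7 + 2*E_Se2/7 - q_C1/28

bond 3 stroke→J1  (Se1 (Se) sets effort on bond)
bond 5 stroke→J3  (source Se2 imposes e)
bond 0 stroke→J2  (J1: last free bond brings flow in)
bond 1 stroke→J3  (J2: bond 0 brought effort, rest push out)
bond 2 stroke→J3  (C1: C, integral causality)
bond 4 stroke→R1  (J3 needs exactly one f-in)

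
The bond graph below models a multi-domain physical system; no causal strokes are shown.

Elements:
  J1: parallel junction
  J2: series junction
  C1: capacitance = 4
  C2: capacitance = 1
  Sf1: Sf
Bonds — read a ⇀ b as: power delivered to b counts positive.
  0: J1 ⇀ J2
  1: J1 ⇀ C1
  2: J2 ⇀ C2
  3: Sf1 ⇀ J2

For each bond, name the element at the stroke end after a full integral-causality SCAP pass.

b3 stroke at Sf1  (source Sf1 imposes f)
b0 stroke at J2  (J2 flow already set via bond 3)
b2 stroke at J2  (1-jn J2 has f-setter on 3)
b1 stroke at J1  (closing 0-jn rule on J1)

β0 stroke→J2
β1 stroke→J1
β2 stroke→J2
β3 stroke→Sf1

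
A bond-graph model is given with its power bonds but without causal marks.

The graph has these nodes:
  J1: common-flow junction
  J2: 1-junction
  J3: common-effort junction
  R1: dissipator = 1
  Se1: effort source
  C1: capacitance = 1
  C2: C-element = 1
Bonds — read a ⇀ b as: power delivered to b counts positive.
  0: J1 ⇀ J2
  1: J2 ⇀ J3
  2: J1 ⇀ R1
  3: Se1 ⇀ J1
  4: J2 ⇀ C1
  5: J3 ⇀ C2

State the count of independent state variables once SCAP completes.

2  (C1, C2 all integral)

#3 stroke→J1  (source Se1 imposes e)
#4 stroke→J2  (C1 outputs effort q/C1)
#5 stroke→J3  (C2 integral (e out))
#1 stroke→J2  (J3: bond 5 brought effort, rest push out)
#0 stroke→J1  (J2 needs exactly one f-in)
#2 stroke→R1  (only one flow-in slot at J1)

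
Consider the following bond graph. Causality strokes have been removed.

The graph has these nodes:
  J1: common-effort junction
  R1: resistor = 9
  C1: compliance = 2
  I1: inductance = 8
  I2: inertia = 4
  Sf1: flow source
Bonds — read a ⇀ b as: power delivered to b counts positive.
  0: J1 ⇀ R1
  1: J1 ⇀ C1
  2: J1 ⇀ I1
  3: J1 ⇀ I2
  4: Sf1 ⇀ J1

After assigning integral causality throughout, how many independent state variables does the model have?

bond 4 stroke at Sf1  (Sf1 (Sf) sets flow on bond)
bond 1 stroke at J1  (C1 integral (e out))
bond 0 stroke at R1  (J1 effort already set via bond 1)
bond 2 stroke at I1  (common-e at J1 fixed by 1)
bond 3 stroke at I2  (0-jn J1 has e-setter on 1)

3  (C1, I1, I2 all integral)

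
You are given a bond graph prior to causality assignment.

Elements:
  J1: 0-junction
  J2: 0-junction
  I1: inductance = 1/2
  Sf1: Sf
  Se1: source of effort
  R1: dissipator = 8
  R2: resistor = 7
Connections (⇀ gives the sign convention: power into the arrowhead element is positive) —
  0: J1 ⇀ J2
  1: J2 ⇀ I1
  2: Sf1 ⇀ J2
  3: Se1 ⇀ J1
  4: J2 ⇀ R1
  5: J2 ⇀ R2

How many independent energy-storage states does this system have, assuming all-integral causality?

1  (I1 all integral)

#2 →Sf1  (Sf1 fixes flow; stroke at Sf1)
#3 →J1  (source Se1 imposes e)
#0 →J2  (0-jn J1 has e-setter on 3)
#1 →I1  (common-e at J2 fixed by 0)
#4 →R1  (common-e at J2 fixed by 0)
#5 →R2  (0-jn J2 has e-setter on 0)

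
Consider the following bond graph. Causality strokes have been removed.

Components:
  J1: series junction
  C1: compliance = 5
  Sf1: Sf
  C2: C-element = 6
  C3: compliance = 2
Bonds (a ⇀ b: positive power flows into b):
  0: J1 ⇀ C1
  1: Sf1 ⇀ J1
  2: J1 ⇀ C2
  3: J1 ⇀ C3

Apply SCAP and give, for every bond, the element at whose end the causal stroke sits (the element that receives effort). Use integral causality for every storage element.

β1 stroke→Sf1  (Sf1 (Sf) sets flow on bond)
β0 stroke→J1  (J1: bond 1 brought flow, rest push out)
β2 stroke→J1  (1-jn J1 has f-setter on 1)
β3 stroke→J1  (common-f at J1 fixed by 1)

#0 |J1
#1 |Sf1
#2 |J1
#3 |J1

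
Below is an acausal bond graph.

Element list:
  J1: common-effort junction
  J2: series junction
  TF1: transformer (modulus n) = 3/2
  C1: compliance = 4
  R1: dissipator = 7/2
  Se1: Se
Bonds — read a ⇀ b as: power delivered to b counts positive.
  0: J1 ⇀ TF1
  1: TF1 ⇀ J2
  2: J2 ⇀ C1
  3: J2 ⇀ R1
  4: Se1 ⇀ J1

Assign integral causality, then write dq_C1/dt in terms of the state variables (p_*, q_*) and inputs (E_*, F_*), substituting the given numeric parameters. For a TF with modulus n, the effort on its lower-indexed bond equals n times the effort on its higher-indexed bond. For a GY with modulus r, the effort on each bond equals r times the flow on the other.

#4 stroke at J1  (Se1 (Se) sets effort on bond)
#0 stroke at TF1  (0-jn J1 has e-setter on 4)
#1 stroke at J2  (TF TF1: opposite of bond 0)
#2 stroke at J2  (prefer integral on C1)
#3 stroke at R1  (only one flow-in slot at J2)

dq_C1/dt = 4*E_Se1/21 - q_C1/14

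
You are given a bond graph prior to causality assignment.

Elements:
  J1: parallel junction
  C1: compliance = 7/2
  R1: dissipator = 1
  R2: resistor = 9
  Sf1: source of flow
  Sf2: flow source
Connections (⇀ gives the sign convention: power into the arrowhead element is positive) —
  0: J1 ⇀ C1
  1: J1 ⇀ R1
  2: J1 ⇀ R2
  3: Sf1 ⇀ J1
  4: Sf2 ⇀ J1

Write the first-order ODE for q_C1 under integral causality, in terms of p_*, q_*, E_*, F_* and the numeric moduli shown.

dq_C1/dt = F_Sf1 + F_Sf2 - 20*q_C1/63

β3 →Sf1  (Sf1 fixes flow; stroke at Sf1)
β4 →Sf2  (Sf2 (Sf) sets flow on bond)
β0 →J1  (prefer integral on C1)
β1 →R1  (J1 effort already set via bond 0)
β2 →R2  (common-e at J1 fixed by 0)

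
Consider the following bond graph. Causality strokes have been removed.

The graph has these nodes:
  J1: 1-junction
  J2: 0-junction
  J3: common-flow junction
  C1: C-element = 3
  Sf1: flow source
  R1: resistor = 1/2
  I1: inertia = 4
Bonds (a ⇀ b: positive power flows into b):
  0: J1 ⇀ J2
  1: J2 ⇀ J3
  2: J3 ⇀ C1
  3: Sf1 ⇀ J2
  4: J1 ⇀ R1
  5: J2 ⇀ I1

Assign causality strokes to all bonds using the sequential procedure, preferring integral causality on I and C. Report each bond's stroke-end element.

β0 →J1
β1 →J2
β2 →J3
β3 →Sf1
β4 →R1
β5 →I1

β3 stroke at Sf1  (Sf1: flow source, stroke at near end)
β2 stroke at J3  (C1 integral (e out))
β1 stroke at J2  (J3: last free bond brings flow in)
β0 stroke at J1  (0-jn J2 has e-setter on 1)
β5 stroke at I1  (common-e at J2 fixed by 1)
β4 stroke at R1  (only one flow-in slot at J1)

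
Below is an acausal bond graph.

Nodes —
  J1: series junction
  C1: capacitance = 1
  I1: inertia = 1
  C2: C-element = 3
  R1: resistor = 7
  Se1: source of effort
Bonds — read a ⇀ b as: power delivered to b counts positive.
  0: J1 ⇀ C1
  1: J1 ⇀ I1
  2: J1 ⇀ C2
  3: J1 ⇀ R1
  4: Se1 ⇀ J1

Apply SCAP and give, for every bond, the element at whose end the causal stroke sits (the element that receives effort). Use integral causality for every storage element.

#4 →J1  (source Se1 imposes e)
#0 →J1  (C1 integral (e out))
#1 →I1  (prefer integral on I1)
#2 →J1  (common-f at J1 fixed by 1)
#3 →J1  (common-f at J1 fixed by 1)

bond 0 |J1
bond 1 |I1
bond 2 |J1
bond 3 |J1
bond 4 |J1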